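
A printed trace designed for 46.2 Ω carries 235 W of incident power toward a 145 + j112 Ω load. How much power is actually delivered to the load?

P_delivered ≈ 128 W

|Γ| = |(98.8 + j112)/(191.2 + j112)| = 0.674
|Γ|² = 0.454
P_refl = |Γ|²·P_inc = 107 W, P_del = (1 − |Γ|²)·P_inc = 128 W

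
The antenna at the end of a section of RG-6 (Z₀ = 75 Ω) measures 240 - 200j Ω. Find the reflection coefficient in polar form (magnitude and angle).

Γ ≈ 0.695 ∠ -18.1°

Γ = (Z_L − Z_0)/(Z_L + Z_0) = (165 − j200)/(315 − j200)
|Γ| = 259/373 = 0.695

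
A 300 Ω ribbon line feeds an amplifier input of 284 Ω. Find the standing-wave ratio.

For a purely resistive load, VSWR = R_L/Z_0 or Z_0/R_L (whichever > 1) = 300/284

VSWR ≈ 1.06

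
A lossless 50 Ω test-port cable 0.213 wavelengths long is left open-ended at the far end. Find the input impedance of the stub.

Z_in ≈ −j11.8 Ω

βl = 2π × 0.213 = 76.7°
tan(βl) = 4.22
For an open-ended stub, Z_in = −jZ_0·cot(βl) = −jZ_0/tan(βl)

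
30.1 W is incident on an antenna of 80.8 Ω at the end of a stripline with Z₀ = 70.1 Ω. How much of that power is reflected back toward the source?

Γ = (80.8 − 70.1)/(80.8 + 70.1) = 0.0709
|Γ|² = 0.00503
P_refl = |Γ|²·P_inc = 0.151 W, P_del = (1 − |Γ|²)·P_inc = 29.9 W

P_reflected ≈ 0.151 W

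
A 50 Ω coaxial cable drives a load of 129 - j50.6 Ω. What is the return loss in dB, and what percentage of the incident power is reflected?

Γ = (79 − j50.6)/(179 − j50.6), |Γ| = 0.504
RL = −20·log₁₀(0.504) = 5.95 dB
P_refl/P_inc = |Γ|² = 0.254

RL ≈ 5.95 dB; 25.4% of incident power reflected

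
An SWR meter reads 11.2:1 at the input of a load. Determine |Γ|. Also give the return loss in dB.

|Γ| ≈ 0.836; return loss ≈ 1.56 dB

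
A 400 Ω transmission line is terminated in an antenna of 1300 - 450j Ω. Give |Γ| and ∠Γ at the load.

Γ = (Z_L − Z_0)/(Z_L + Z_0) = (900 − j450)/(1700 − j450)
|Γ| = 1010/1760 = 0.572

Γ ≈ 0.572 ∠ -11.7°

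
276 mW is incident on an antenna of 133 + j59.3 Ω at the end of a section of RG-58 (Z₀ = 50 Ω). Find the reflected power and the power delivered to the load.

P_reflected ≈ 77.6 mW; P_delivered ≈ 198 mW

|Γ| = |(83 + j59.3)/(183 + j59.3)| = 0.53
|Γ|² = 0.281
P_refl = |Γ|²·P_inc = 77.6 mW, P_del = (1 − |Γ|²)·P_inc = 198 mW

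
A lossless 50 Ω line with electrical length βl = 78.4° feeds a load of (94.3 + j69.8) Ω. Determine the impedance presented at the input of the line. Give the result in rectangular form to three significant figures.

tan(βl) = tan(78.4°) = 4.87
Z_in = Z_0·(Z_L + jZ_0·tanβl)/(Z_0 + jZ_L·tanβl)
     = 50·(94.3 + j313)/(-290 + j459)

Z_in ≈ 19.8 − j22.7 Ω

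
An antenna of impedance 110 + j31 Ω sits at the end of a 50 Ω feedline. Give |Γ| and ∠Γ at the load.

Γ = (Z_L − Z_0)/(Z_L + Z_0) = (60 + j31)/(160 + j31)
|Γ| = 67.5/163 = 0.414

Γ ≈ 0.414 ∠ 16.4°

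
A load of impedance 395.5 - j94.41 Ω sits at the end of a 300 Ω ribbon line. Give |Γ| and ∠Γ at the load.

Γ ≈ 0.191 ∠ -36.9°

Γ = (Z_L − Z_0)/(Z_L + Z_0) = (95.5 − j94.41)/(695.5 − j94.41)
|Γ| = 134/702 = 0.191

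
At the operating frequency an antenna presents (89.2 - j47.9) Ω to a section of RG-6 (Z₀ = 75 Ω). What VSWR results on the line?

Γ = (Z_L − Z_0)/(Z_L + Z_0) = (14.2 − j47.9)/(164.2 − j47.9)
|Γ| = 50/171 = 0.292
VSWR = (1 + |Γ|)/(1 − |Γ|) = 1.29/0.708

VSWR ≈ 1.83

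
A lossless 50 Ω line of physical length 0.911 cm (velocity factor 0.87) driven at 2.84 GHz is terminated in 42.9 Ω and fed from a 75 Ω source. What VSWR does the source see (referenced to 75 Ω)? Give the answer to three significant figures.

λ = v/f = 0.87·c / 2.84 GHz = 0.0919 m
βl = 2π·l/λ = 2π × 0.0991 = 35.7°
tan(βl) = 0.718
Z_in = Z_0·(Z_L + jZ_0·tanβl)/(Z_0 + jZ_L·tanβl) = 47.1 + j6.87 Ω
Γ_s = (Z_in − Z_s)/(Z_in + Z_s) = (-27.9 + j6.87)/(122 + j6.87), |Γ_s| = 0.235
VSWR = (1 + |Γ_s|)/(1 − |Γ_s|)

VSWR ≈ 1.61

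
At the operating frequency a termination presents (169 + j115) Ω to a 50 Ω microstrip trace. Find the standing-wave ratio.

VSWR ≈ 5.04

Γ = (Z_L − Z_0)/(Z_L + Z_0) = (119 + j115)/(219 + j115)
|Γ| = 165/247 = 0.669
VSWR = (1 + |Γ|)/(1 − |Γ|) = 1.67/0.331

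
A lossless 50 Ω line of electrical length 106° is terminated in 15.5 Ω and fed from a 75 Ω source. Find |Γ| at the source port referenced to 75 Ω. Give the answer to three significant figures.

|Γ| ≈ 0.408

tan(βl) = -3.49
Z_in = Z_0·(Z_L + jZ_0·tanβl)/(Z_0 + jZ_L·tanβl) = 94.1 − j72.7 Ω
Γ_s = (Z_in − Z_s)/(Z_in + Z_s) = (19.1 − j72.7)/(169 − j72.7), |Γ_s| = 0.408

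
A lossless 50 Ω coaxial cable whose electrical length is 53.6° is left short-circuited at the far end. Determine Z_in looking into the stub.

Z_in ≈ +j67.8 Ω

tan(βl) = 1.36
For a short-circuited stub, Z_in = jZ_0·tan(βl)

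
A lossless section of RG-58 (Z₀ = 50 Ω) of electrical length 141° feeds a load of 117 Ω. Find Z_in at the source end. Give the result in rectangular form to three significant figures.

Z_in ≈ 42.2 + j39.5 Ω

tan(βl) = tan(141°) = -0.81
Z_in = Z_0·(Z_L + jZ_0·tanβl)/(Z_0 + jZ_L·tanβl)
     = 50·(117 − j40.5)/(50 − j94.7)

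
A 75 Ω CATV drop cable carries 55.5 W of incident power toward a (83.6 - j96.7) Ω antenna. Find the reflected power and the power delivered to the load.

P_reflected ≈ 15.2 W; P_delivered ≈ 40.3 W

|Γ| = |(8.6 − j96.7)/(158.6 − j96.7)| = 0.523
|Γ|² = 0.273
P_refl = |Γ|²·P_inc = 15.2 W, P_del = (1 − |Γ|²)·P_inc = 40.3 W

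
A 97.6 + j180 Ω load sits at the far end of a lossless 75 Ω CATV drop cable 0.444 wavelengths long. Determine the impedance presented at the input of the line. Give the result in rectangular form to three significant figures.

βl = 2π × 0.444 = 160°
tan(βl) = tan(160°) = -0.367
Z_in = Z_0·(Z_L + jZ_0·tanβl)/(Z_0 + jZ_L·tanβl)
     = 75·(97.6 + j152)/(141 − j35.8)

Z_in ≈ 29.4 + j88.5 Ω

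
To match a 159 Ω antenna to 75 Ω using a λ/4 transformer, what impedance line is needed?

Z_qwt = √(Z_0·R_L) = √(75 × 159) = √11920

Z_qwt ≈ 109 Ω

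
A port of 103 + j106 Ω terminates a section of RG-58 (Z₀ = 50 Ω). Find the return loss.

Γ = (53 + j106)/(153 + j106), |Γ| = 0.637
RL = −20·log₁₀|Γ| = −20·log₁₀(0.637)

RL ≈ 3.92 dB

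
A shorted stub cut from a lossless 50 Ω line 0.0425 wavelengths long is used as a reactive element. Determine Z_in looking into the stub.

Z_in ≈ +j13.7 Ω

βl = 2π × 0.0425 = 15.3°
tan(βl) = 0.274
For a shorted stub, Z_in = jZ_0·tan(βl)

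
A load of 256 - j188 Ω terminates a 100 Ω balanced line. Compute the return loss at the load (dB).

RL ≈ 4.34 dB

Γ = (156 − j188)/(356 − j188), |Γ| = 0.607
RL = −20·log₁₀|Γ| = −20·log₁₀(0.607)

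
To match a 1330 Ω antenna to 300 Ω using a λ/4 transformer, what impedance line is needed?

Z_qwt = √(Z_0·R_L) = √(300 × 1330) = √399000

Z_qwt ≈ 632 Ω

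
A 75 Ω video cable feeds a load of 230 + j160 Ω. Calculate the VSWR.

VSWR ≈ 4.66

Γ = (Z_L − Z_0)/(Z_L + Z_0) = (155 + j160)/(305 + j160)
|Γ| = 223/344 = 0.647
VSWR = (1 + |Γ|)/(1 − |Γ|) = 1.65/0.353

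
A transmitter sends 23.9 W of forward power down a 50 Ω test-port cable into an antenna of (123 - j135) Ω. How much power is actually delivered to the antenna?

P_delivered ≈ 12.2 W

|Γ| = |(73 − j135)/(173 − j135)| = 0.699
|Γ|² = 0.489
P_refl = |Γ|²·P_inc = 11.7 W, P_del = (1 − |Γ|²)·P_inc = 12.2 W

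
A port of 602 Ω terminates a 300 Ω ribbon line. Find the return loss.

RL ≈ 9.5 dB

Γ = (602 − 300)/(602 + 300) = 0.335
RL = −20·log₁₀|Γ| = −20·log₁₀(0.335)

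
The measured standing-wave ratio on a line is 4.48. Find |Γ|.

|Γ| ≈ 0.635

|Γ| = (S − 1)/(S + 1) = (4.48 − 1)/(4.48 + 1) = 3.48/5.48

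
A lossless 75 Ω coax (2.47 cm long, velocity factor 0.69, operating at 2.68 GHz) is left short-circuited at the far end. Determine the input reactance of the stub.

λ = v/f = 0.69·c / 2.68 GHz = 0.0772 m
βl = 2π·l/λ = 2π × 0.32 = 115°
tan(βl) = -2.13
For a short-circuited stub, Z_in = jZ_0·tan(βl)

X_in ≈ -160 Ω (capacitive)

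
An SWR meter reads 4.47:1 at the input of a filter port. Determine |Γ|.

|Γ| = (S − 1)/(S + 1) = (4.47 − 1)/(4.47 + 1) = 3.47/5.47

|Γ| ≈ 0.634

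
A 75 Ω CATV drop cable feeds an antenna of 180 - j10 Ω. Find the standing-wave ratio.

VSWR ≈ 2.41

Γ = (Z_L − Z_0)/(Z_L + Z_0) = (105 − j10)/(255 − j10)
|Γ| = 105/255 = 0.413
VSWR = (1 + |Γ|)/(1 − |Γ|) = 1.41/0.587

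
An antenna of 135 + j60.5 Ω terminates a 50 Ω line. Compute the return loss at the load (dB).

RL ≈ 5.42 dB

Γ = (85 + j60.5)/(185 + j60.5), |Γ| = 0.536
RL = −20·log₁₀|Γ| = −20·log₁₀(0.536)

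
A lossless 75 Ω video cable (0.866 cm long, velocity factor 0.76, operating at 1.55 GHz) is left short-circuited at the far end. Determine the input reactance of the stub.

X_in ≈ 29.1 Ω (inductive)

λ = v/f = 0.76·c / 1.55 GHz = 0.147 m
βl = 2π·l/λ = 2π × 0.0589 = 21.2°
tan(βl) = 0.388
For a short-circuited stub, Z_in = jZ_0·tan(βl)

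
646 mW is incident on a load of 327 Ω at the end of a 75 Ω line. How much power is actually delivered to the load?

P_delivered ≈ 392 mW

Γ = (327 − 75)/(327 + 75) = 0.627
|Γ|² = 0.393
P_refl = |Γ|²·P_inc = 254 mW, P_del = (1 − |Γ|²)·P_inc = 392 mW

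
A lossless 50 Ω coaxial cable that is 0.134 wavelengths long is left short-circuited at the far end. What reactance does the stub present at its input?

βl = 2π × 0.134 = 48.2°
tan(βl) = 1.12
For a short-circuited stub, Z_in = jZ_0·tan(βl)

X_in ≈ 56 Ω (inductive)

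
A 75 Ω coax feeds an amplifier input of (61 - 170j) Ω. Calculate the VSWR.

Γ = (Z_L − Z_0)/(Z_L + Z_0) = (-14 − j170)/(136 − j170)
|Γ| = 171/218 = 0.784
VSWR = (1 + |Γ|)/(1 − |Γ|) = 1.78/0.216

VSWR ≈ 8.24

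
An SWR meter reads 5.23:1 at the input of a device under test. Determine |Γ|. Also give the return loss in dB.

|Γ| = (S − 1)/(S + 1) = (5.23 − 1)/(5.23 + 1) = 4.23/6.23
RL = −20·log₁₀|Γ| = −20·log₁₀(0.679)

|Γ| ≈ 0.679; return loss ≈ 3.36 dB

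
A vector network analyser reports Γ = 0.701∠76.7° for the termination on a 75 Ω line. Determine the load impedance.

Z_L = Z_0·(1 + Γ)/(1 − Γ) = 75·(1.16 + j0.682)/(0.839 − j0.682)

Z_L ≈ 32.6 + j87.5 Ω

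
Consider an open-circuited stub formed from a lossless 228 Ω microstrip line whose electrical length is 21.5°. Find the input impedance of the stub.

Z_in ≈ −j579 Ω

tan(βl) = 0.394
For an open-circuited stub, Z_in = −jZ_0·cot(βl) = −jZ_0/tan(βl)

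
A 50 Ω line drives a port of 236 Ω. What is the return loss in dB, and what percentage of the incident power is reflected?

RL ≈ 3.74 dB; 42.3% of incident power reflected

Γ = (236 − 50)/(236 + 50) = 0.65
RL = −20·log₁₀(0.65) = 3.74 dB
P_refl/P_inc = |Γ|² = 0.423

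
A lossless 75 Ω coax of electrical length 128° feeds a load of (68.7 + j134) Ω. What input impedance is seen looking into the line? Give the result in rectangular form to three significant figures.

Z_in ≈ 14.9 + j16.9 Ω

tan(βl) = tan(128°) = -1.28
Z_in = Z_0·(Z_L + jZ_0·tanβl)/(Z_0 + jZ_L·tanβl)
     = 75·(68.7 + j38)/(247 − j87.9)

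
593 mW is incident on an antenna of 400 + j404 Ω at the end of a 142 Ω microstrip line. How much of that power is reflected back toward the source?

|Γ| = |(258 + j404)/(542 + j404)| = 0.709
|Γ|² = 0.503
P_refl = |Γ|²·P_inc = 298 mW, P_del = (1 − |Γ|²)·P_inc = 295 mW

P_reflected ≈ 298 mW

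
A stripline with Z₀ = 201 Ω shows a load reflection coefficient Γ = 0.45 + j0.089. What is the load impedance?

Z_L = Z_0·(1 + Γ)/(1 − Γ) = 201·(1.45 + j0.089)/(0.55 − j0.089)

Z_L ≈ 511 + j115 Ω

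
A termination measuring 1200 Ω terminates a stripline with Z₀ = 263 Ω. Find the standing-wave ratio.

VSWR ≈ 4.56

Γ = (1200 − 263)/(1200 + 263) = 0.64
VSWR = (1 + 0.64)/(1 − 0.64)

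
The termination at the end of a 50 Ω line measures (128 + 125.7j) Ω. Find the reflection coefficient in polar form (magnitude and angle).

Γ = (Z_L − Z_0)/(Z_L + Z_0) = (78 + j125.7)/(178 + j125.7)
|Γ| = 148/218 = 0.679

Γ ≈ 0.679 ∠ 23°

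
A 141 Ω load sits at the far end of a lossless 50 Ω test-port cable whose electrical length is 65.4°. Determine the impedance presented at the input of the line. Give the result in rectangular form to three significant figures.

tan(βl) = tan(65.4°) = 2.18
Z_in = Z_0·(Z_L + jZ_0·tanβl)/(Z_0 + jZ_L·tanβl)
     = 50·(141 + j109)/(50 + j308)

Z_in ≈ 20.9 − j19.5 Ω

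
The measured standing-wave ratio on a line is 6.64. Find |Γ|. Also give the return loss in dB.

|Γ| = (S − 1)/(S + 1) = (6.64 − 1)/(6.64 + 1) = 5.64/7.64
RL = −20·log₁₀|Γ| = −20·log₁₀(0.738)

|Γ| ≈ 0.738; return loss ≈ 2.64 dB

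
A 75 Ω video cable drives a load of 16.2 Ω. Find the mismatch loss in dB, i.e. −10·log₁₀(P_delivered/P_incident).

Γ = (16.2 − 75)/(16.2 + 75) = -0.645
|Γ|² = 0.416, so P_del/P_inc = 1 − |Γ|² = 0.584
ML = −10·log₁₀(1 − |Γ|²)

mismatch loss ≈ 2.33 dB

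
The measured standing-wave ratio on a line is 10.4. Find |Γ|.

|Γ| ≈ 0.825

|Γ| = (S − 1)/(S + 1) = (10.4 − 1)/(10.4 + 1) = 9.4/11.4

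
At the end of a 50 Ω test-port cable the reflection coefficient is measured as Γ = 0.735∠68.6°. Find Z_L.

Z_L = Z_0·(1 + Γ)/(1 − Γ) = 50·(1.27 + j0.684)/(0.732 − j0.684)

Z_L ≈ 22.9 + j68.2 Ω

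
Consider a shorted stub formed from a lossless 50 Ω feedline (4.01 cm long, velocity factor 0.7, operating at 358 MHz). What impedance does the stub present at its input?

Z_in ≈ +j22.9 Ω

λ = v/f = 0.7·c / 358 MHz = 0.587 m
βl = 2π·l/λ = 2π × 0.0684 = 24.6°
tan(βl) = 0.458
For a shorted stub, Z_in = jZ_0·tan(βl)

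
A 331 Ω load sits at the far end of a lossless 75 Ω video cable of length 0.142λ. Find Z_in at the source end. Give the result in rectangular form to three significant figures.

Z_in ≈ 27.1 − j55.5 Ω

βl = 2π × 0.142 = 51.1°
tan(βl) = tan(51.1°) = 1.24
Z_in = Z_0·(Z_L + jZ_0·tanβl)/(Z_0 + jZ_L·tanβl)
     = 75·(331 + j93)/(75 + j411)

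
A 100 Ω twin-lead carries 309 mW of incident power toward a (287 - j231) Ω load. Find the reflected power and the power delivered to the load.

P_reflected ≈ 134 mW; P_delivered ≈ 175 mW

|Γ| = |(187 − j231)/(387 − j231)| = 0.659
|Γ|² = 0.435
P_refl = |Γ|²·P_inc = 134 mW, P_del = (1 − |Γ|²)·P_inc = 175 mW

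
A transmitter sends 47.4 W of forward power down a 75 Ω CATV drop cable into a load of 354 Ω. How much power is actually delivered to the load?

Γ = (354 − 75)/(354 + 75) = 0.65
|Γ|² = 0.423
P_refl = |Γ|²·P_inc = 20 W, P_del = (1 − |Γ|²)·P_inc = 27.4 W

P_delivered ≈ 27.4 W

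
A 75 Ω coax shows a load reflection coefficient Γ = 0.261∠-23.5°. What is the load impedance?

Z_L ≈ 119 − j26.5 Ω

Z_L = Z_0·(1 + Γ)/(1 − Γ) = 75·(1.24 − j0.104)/(0.761 + j0.104)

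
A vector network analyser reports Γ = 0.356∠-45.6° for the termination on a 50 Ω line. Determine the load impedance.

Z_L ≈ 69.5 − j40.5 Ω

Z_L = Z_0·(1 + Γ)/(1 − Γ) = 50·(1.25 − j0.254)/(0.751 + j0.254)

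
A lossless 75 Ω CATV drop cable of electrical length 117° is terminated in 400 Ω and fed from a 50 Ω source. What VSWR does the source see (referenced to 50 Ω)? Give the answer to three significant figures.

VSWR ≈ 4.5

tan(βl) = -1.96
Z_in = Z_0·(Z_L + jZ_0·tanβl)/(Z_0 + jZ_L·tanβl) = 17.6 + j36.5 Ω
Γ_s = (Z_in − Z_s)/(Z_in + Z_s) = (-32.4 + j36.5)/(67.6 + j36.5), |Γ_s| = 0.636
VSWR = (1 + |Γ_s|)/(1 − |Γ_s|)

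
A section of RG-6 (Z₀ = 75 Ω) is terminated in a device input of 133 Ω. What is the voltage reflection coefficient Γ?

Γ = (Z_L − Z_0)/(Z_L + Z_0) = (133 − 75)/(133 + 75) = 58/208

Γ = 0.279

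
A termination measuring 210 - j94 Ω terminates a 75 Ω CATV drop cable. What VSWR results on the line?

VSWR ≈ 3.43

Γ = (Z_L − Z_0)/(Z_L + Z_0) = (135 − j94)/(285 − j94)
|Γ| = 165/300 = 0.548
VSWR = (1 + |Γ|)/(1 − |Γ|) = 1.55/0.452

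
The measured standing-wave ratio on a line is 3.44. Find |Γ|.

|Γ| ≈ 0.55

|Γ| = (S − 1)/(S + 1) = (3.44 − 1)/(3.44 + 1) = 2.44/4.44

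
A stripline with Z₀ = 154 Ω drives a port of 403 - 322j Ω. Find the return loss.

RL ≈ 3.98 dB

Γ = (249 − j322)/(557 − j322), |Γ| = 0.633
RL = −20·log₁₀|Γ| = −20·log₁₀(0.633)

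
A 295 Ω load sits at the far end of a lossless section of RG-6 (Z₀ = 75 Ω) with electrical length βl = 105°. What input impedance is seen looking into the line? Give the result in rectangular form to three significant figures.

Z_in ≈ 20.3 + j18.7 Ω

tan(βl) = tan(105°) = -3.73
Z_in = Z_0·(Z_L + jZ_0·tanβl)/(Z_0 + jZ_L·tanβl)
     = 75·(295 − j280)/(75 − j1100)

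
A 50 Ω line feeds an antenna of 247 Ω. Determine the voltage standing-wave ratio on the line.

VSWR ≈ 4.94

Γ = (247 − 50)/(247 + 50) = 0.663
VSWR = (1 + 0.663)/(1 − 0.663)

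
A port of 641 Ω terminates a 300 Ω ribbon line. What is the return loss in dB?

RL ≈ 8.82 dB

Γ = (641 − 300)/(641 + 300) = 0.362
RL = −20·log₁₀|Γ| = −20·log₁₀(0.362)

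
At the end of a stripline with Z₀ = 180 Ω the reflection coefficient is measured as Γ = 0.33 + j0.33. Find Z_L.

Z_L ≈ 252 + j213 Ω

Z_L = Z_0·(1 + Γ)/(1 − Γ) = 180·(1.33 + j0.33)/(0.67 − j0.33)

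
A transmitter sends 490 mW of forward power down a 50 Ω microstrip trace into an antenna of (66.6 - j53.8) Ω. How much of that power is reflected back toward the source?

P_reflected ≈ 94.2 mW

|Γ| = |(16.6 − j53.8)/(116.6 − j53.8)| = 0.438
|Γ|² = 0.192
P_refl = |Γ|²·P_inc = 94.2 mW, P_del = (1 − |Γ|²)·P_inc = 396 mW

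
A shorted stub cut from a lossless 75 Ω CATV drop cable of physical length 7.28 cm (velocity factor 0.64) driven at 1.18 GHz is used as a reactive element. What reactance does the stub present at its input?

λ = v/f = 0.64·c / 1.18 GHz = 0.163 m
βl = 2π·l/λ = 2π × 0.447 = 161°
tan(βl) = -0.343
For a shorted stub, Z_in = jZ_0·tan(βl)

X_in ≈ -25.7 Ω (capacitive)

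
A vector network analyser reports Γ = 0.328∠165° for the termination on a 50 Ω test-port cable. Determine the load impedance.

Z_L = Z_0·(1 + Γ)/(1 − Γ) = 50·(0.683 + j0.0849)/(1.32 − j0.0849)

Z_L ≈ 25.6 + j4.88 Ω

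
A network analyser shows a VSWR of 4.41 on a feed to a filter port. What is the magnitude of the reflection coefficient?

|Γ| ≈ 0.63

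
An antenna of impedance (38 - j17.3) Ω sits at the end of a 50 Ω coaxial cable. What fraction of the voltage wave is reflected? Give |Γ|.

Γ = (Z_L − Z_0)/(Z_L + Z_0) = (-12 − j17.3)/(88 − j17.3)
|Γ| = 21.1/89.7

|Γ| ≈ 0.235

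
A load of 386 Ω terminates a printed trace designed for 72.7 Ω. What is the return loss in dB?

Γ = (386 − 72.7)/(386 + 72.7) = 0.683
RL = −20·log₁₀|Γ| = −20·log₁₀(0.683)

RL ≈ 3.31 dB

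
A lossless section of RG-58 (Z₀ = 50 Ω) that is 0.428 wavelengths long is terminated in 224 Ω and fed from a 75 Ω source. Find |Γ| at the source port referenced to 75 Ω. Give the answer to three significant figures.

|Γ| ≈ 0.577

βl = 2π × 0.428 = 154°
tan(βl) = -0.486
Z_in = Z_0·(Z_L + jZ_0·tanβl)/(Z_0 + jZ_L·tanβl) = 48.2 + j80.7 Ω
Γ_s = (Z_in − Z_s)/(Z_in + Z_s) = (-26.8 + j80.7)/(123 + j80.7), |Γ_s| = 0.577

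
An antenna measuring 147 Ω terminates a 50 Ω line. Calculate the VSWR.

VSWR ≈ 2.94

Γ = (147 − 50)/(147 + 50) = 0.492
VSWR = (1 + 0.492)/(1 − 0.492)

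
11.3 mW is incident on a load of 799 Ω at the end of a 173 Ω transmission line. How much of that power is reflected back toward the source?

P_reflected ≈ 4.69 mW

Γ = (799 − 173)/(799 + 173) = 0.644
|Γ|² = 0.415
P_refl = |Γ|²·P_inc = 4.69 mW, P_del = (1 − |Γ|²)·P_inc = 6.61 mW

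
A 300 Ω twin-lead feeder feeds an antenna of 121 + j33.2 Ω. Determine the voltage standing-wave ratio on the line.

Γ = (Z_L − Z_0)/(Z_L + Z_0) = (-179 + j33.2)/(421 + j33.2)
|Γ| = 182/422 = 0.431
VSWR = (1 + |Γ|)/(1 − |Γ|) = 1.43/0.569

VSWR ≈ 2.52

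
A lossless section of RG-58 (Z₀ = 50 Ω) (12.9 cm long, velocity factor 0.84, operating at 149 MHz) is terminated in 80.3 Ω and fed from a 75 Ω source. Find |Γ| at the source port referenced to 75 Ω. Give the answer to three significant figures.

λ = v/f = 0.84·c / 149 MHz = 1.69 m
βl = 2π·l/λ = 2π × 0.0763 = 27.5°
tan(βl) = 0.52
Z_in = Z_0·(Z_L + jZ_0·tanβl)/(Z_0 + jZ_L·tanβl) = 60.1 − j24.2 Ω
Γ_s = (Z_in − Z_s)/(Z_in + Z_s) = (-14.9 − j24.2)/(135 − j24.2), |Γ_s| = 0.207

|Γ| ≈ 0.207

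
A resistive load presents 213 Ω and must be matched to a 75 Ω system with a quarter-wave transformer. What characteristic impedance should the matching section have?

Z_qwt ≈ 126 Ω

Z_qwt = √(Z_0·R_L) = √(75 × 213) = √15980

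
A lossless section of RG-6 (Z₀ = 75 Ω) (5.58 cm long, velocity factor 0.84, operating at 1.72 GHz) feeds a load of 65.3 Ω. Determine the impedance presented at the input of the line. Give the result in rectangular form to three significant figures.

Z_in ≈ 73.5 − j10.2 Ω

λ = v/f = 0.84·c / 1.72 GHz = 0.147 m
βl = 2π·l/λ = 2π × 0.381 = 137°
tan(βl) = tan(137°) = -0.929
Z_in = Z_0·(Z_L + jZ_0·tanβl)/(Z_0 + jZ_L·tanβl)
     = 75·(65.3 − j69.7)/(75 − j60.7)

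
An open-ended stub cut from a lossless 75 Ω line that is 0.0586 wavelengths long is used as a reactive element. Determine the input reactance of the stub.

X_in ≈ -194 Ω (capacitive)

βl = 2π × 0.0586 = 21.1°
tan(βl) = 0.386
For an open-ended stub, Z_in = −jZ_0·cot(βl) = −jZ_0/tan(βl)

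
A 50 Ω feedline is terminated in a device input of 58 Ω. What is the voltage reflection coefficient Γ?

Γ = (Z_L − Z_0)/(Z_L + Z_0) = (58 − 50)/(58 + 50) = 8/108

Γ = 0.0741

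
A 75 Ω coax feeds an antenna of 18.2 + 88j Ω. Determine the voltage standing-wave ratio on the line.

Γ = (Z_L − Z_0)/(Z_L + Z_0) = (-56.8 + j88)/(93.2 + j88)
|Γ| = 105/128 = 0.817
VSWR = (1 + |Γ|)/(1 − |Γ|) = 1.82/0.183

VSWR ≈ 9.94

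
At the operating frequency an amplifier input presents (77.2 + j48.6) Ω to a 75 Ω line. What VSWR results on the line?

Γ = (Z_L − Z_0)/(Z_L + Z_0) = (2.2 + j48.6)/(152.2 + j48.6)
|Γ| = 48.6/160 = 0.304
VSWR = (1 + |Γ|)/(1 − |Γ|) = 1.3/0.696

VSWR ≈ 1.88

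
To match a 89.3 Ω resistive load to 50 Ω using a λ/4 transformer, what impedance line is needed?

Z_qwt ≈ 66.8 Ω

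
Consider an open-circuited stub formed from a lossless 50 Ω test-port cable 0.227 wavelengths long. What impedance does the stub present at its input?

Z_in ≈ −j7.28 Ω

βl = 2π × 0.227 = 81.7°
tan(βl) = 6.87
For an open-circuited stub, Z_in = −jZ_0·cot(βl) = −jZ_0/tan(βl)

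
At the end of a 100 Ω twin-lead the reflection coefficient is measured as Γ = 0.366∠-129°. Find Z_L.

Z_L = Z_0·(1 + Γ)/(1 − Γ) = 100·(0.77 − j0.284)/(1.23 + j0.284)

Z_L ≈ 54.3 − j35.7 Ω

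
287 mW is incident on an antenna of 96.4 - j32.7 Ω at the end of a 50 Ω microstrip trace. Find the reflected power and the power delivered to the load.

|Γ| = |(46.4 − j32.7)/(146.4 − j32.7)| = 0.378
|Γ|² = 0.143
P_refl = |Γ|²·P_inc = 41.1 mW, P_del = (1 − |Γ|²)·P_inc = 246 mW

P_reflected ≈ 41.1 mW; P_delivered ≈ 246 mW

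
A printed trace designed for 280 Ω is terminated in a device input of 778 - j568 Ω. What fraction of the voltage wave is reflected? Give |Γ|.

|Γ| ≈ 0.629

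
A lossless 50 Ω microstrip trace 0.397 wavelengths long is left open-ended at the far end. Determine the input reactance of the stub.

X_in ≈ 66.2 Ω (inductive)

βl = 2π × 0.397 = 143°
tan(βl) = -0.756
For an open-ended stub, Z_in = −jZ_0·cot(βl) = −jZ_0/tan(βl)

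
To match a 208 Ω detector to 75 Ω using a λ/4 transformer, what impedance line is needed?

Z_qwt = √(Z_0·R_L) = √(75 × 208) = √15600

Z_qwt ≈ 125 Ω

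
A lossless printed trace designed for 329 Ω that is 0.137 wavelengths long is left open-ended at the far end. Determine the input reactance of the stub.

X_in ≈ -283 Ω (capacitive)

βl = 2π × 0.137 = 49.3°
tan(βl) = 1.16
For an open-ended stub, Z_in = −jZ_0·cot(βl) = −jZ_0/tan(βl)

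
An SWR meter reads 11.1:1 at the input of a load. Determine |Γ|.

|Γ| ≈ 0.835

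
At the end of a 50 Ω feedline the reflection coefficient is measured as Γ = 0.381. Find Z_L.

Z_L = Z_0·(1 + Γ)/(1 − Γ) = 50·(1.38)/(0.619)

Z_L ≈ 112 Ω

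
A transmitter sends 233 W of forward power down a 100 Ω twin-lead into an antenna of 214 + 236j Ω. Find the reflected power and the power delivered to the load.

P_reflected ≈ 104 W; P_delivered ≈ 129 W

|Γ| = |(114 + j236)/(314 + j236)| = 0.667
|Γ|² = 0.445
P_refl = |Γ|²·P_inc = 104 W, P_del = (1 − |Γ|²)·P_inc = 129 W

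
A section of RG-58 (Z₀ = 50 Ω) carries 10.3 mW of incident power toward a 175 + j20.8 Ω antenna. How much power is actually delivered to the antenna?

P_delivered ≈ 7.06 mW

|Γ| = |(125 + j20.8)/(225 + j20.8)| = 0.561
|Γ|² = 0.315
P_refl = |Γ|²·P_inc = 3.24 mW, P_del = (1 − |Γ|²)·P_inc = 7.06 mW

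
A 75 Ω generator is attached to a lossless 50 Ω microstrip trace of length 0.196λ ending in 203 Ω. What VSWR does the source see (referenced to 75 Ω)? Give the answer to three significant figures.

βl = 2π × 0.196 = 70.6°
tan(βl) = 2.83
Z_in = Z_0·(Z_L + jZ_0·tanβl)/(Z_0 + jZ_L·tanβl) = 13.7 − j16.5 Ω
Γ_s = (Z_in − Z_s)/(Z_in + Z_s) = (-61.3 − j16.5)/(88.7 − j16.5), |Γ_s| = 0.703
VSWR = (1 + |Γ_s|)/(1 − |Γ_s|)

VSWR ≈ 5.73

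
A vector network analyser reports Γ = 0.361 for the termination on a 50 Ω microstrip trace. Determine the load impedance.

Z_L = Z_0·(1 + Γ)/(1 − Γ) = 50·(1.36)/(0.639)

Z_L ≈ 106 Ω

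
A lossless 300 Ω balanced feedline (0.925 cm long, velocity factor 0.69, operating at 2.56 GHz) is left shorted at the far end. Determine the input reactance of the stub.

X_in ≈ 262 Ω (inductive)

λ = v/f = 0.69·c / 2.56 GHz = 0.0809 m
βl = 2π·l/λ = 2π × 0.114 = 41.2°
tan(βl) = 0.875
For a shorted stub, Z_in = jZ_0·tan(βl)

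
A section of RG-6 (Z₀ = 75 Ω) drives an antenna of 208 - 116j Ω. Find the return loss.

RL ≈ 4.78 dB

Γ = (133 − j116)/(283 − j116), |Γ| = 0.577
RL = −20·log₁₀|Γ| = −20·log₁₀(0.577)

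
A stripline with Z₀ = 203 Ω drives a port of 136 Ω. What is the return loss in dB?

Γ = (136 − 203)/(136 + 203) = -0.198
RL = −20·log₁₀|Γ| = −20·log₁₀(0.198)

RL ≈ 14.1 dB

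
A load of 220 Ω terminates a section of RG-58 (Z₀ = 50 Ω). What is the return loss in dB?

RL ≈ 4.02 dB

Γ = (220 − 50)/(220 + 50) = 0.63
RL = −20·log₁₀|Γ| = −20·log₁₀(0.63)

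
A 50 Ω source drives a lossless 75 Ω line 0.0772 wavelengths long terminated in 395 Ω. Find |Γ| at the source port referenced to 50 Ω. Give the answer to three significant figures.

βl = 2π × 0.0772 = 27.8°
tan(βl) = 0.527
Z_in = Z_0·(Z_L + jZ_0·tanβl)/(Z_0 + jZ_L·tanβl) = 58 − j121 Ω
Γ_s = (Z_in − Z_s)/(Z_in + Z_s) = (7.98 − j121)/(108 − j121), |Γ_s| = 0.749

|Γ| ≈ 0.749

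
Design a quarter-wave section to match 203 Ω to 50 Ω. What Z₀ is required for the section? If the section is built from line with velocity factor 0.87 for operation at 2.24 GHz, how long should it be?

Z_qwt = √(Z_0·R_L) = √(50 × 203) = √10150
λ = 0.87·c/f = 0.117 m, so l = λ/4 = 0.0291 m

Z_qwt ≈ 101 Ω; length ≈ 2.91 cm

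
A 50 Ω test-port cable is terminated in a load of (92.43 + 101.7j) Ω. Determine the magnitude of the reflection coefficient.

|Γ| ≈ 0.63

Γ = (Z_L − Z_0)/(Z_L + Z_0) = (42.43 + j101.7)/(142.4 + j101.7)
|Γ| = 110/175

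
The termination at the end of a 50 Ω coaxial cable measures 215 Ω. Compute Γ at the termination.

Γ = (Z_L − Z_0)/(Z_L + Z_0) = (215 − 50)/(215 + 50) = 165/265

Γ = 0.623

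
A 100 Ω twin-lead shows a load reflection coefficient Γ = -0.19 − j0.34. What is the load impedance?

Z_L = Z_0·(1 + Γ)/(1 − Γ) = 100·(0.81 − j0.34)/(1.19 + j0.34)

Z_L ≈ 55.4 − j44.4 Ω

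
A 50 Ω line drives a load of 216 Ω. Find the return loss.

Γ = (216 − 50)/(216 + 50) = 0.624
RL = −20·log₁₀|Γ| = −20·log₁₀(0.624)

RL ≈ 4.1 dB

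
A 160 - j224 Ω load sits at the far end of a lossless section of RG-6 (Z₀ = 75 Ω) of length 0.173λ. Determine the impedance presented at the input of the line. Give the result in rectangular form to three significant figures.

βl = 2π × 0.173 = 62.3°
tan(βl) = tan(62.3°) = 1.9
Z_in = Z_0·(Z_L + jZ_0·tanβl)/(Z_0 + jZ_L·tanβl)
     = 75·(160 − j81.3)/(501 + j304)

Z_in ≈ 12.1 − j19.5 Ω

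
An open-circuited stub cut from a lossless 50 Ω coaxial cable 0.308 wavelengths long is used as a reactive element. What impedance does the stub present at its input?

βl = 2π × 0.308 = 111°
tan(βl) = -2.62
For an open-circuited stub, Z_in = −jZ_0·cot(βl) = −jZ_0/tan(βl)

Z_in ≈ +j19.1 Ω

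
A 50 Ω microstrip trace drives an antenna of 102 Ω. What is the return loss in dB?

Γ = (102 − 50)/(102 + 50) = 0.342
RL = −20·log₁₀|Γ| = −20·log₁₀(0.342)

RL ≈ 9.32 dB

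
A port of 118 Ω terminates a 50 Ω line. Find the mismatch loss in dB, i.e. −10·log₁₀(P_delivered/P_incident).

mismatch loss ≈ 0.777 dB

Γ = (118 − 50)/(118 + 50) = 0.405
|Γ|² = 0.164, so P_del/P_inc = 1 − |Γ|² = 0.836
ML = −10·log₁₀(1 − |Γ|²)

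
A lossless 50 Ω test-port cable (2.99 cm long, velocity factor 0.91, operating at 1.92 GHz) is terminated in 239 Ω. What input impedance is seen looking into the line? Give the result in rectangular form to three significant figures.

Z_in ≈ 11.1 − j12.1 Ω

λ = v/f = 0.91·c / 1.92 GHz = 0.142 m
βl = 2π·l/λ = 2π × 0.21 = 75.7°
tan(βl) = tan(75.7°) = 3.92
Z_in = Z_0·(Z_L + jZ_0·tanβl)/(Z_0 + jZ_L·tanβl)
     = 50·(239 + j196)/(50 + j938)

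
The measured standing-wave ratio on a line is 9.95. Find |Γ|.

|Γ| ≈ 0.817

|Γ| = (S − 1)/(S + 1) = (9.95 − 1)/(9.95 + 1) = 8.95/10.9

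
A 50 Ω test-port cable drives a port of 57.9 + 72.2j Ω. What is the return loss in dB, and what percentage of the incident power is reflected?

Γ = (7.9 + j72.2)/(107.9 + j72.2), |Γ| = 0.559
RL = −20·log₁₀(0.559) = 5.04 dB
P_refl/P_inc = |Γ|² = 0.313

RL ≈ 5.04 dB; 31.3% of incident power reflected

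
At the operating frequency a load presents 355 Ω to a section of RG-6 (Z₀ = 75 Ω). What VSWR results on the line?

Γ = (355 − 75)/(355 + 75) = 0.651
VSWR = (1 + 0.651)/(1 − 0.651)

VSWR ≈ 4.73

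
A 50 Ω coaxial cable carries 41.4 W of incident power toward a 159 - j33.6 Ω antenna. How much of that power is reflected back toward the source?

|Γ| = |(109 − j33.6)/(209 − j33.6)| = 0.539
|Γ|² = 0.29
P_refl = |Γ|²·P_inc = 12 W, P_del = (1 − |Γ|²)·P_inc = 29.4 W

P_reflected ≈ 12 W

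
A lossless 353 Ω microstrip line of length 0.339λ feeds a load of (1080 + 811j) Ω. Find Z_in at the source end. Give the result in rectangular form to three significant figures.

βl = 2π × 0.339 = 122°
tan(βl) = tan(122°) = -1.6
Z_in = Z_0·(Z_L + jZ_0·tanβl)/(Z_0 + jZ_L·tanβl)
     = 353·(1080 + j247)/(1650 − j1730)

Z_in ≈ 83.9 + j141 Ω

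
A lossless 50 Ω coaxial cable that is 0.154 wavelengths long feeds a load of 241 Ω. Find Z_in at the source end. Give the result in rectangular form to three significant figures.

Z_in ≈ 15 − j32.3 Ω

βl = 2π × 0.154 = 55.4°
tan(βl) = tan(55.4°) = 1.45
Z_in = Z_0·(Z_L + jZ_0·tanβl)/(Z_0 + jZ_L·tanβl)
     = 50·(241 + j72.6)/(50 + j350)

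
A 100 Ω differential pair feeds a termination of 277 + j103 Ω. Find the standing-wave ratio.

Γ = (Z_L − Z_0)/(Z_L + Z_0) = (177 + j103)/(377 + j103)
|Γ| = 205/391 = 0.524
VSWR = (1 + |Γ|)/(1 − |Γ|) = 1.52/0.476

VSWR ≈ 3.2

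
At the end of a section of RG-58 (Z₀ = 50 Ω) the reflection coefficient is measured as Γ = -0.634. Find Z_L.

Z_L = Z_0·(1 + Γ)/(1 − Γ) = 50·(0.366)/(1.63)

Z_L ≈ 11.2 Ω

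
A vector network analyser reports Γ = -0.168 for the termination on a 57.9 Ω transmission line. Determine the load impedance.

Z_L = Z_0·(1 + Γ)/(1 − Γ) = 57.9·(0.832)/(1.17)

Z_L ≈ 41.2 Ω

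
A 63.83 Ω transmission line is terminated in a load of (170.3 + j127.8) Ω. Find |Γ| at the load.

|Γ| ≈ 0.624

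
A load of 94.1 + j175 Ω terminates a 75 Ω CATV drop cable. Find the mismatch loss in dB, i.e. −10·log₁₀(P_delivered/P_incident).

Γ = (19.1 + j175)/(169.1 + j175), |Γ| = 0.723
|Γ|² = 0.523, so P_del/P_inc = 1 − |Γ|² = 0.477
ML = −10·log₁₀(1 − |Γ|²)

mismatch loss ≈ 3.22 dB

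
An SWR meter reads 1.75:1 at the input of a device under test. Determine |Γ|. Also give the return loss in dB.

|Γ| ≈ 0.273; return loss ≈ 11.3 dB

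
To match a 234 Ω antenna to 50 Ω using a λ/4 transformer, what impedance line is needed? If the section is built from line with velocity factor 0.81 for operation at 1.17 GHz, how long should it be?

Z_qwt ≈ 108 Ω; length ≈ 5.19 cm

Z_qwt = √(Z_0·R_L) = √(50 × 234) = √11700
λ = 0.81·c/f = 0.208 m, so l = λ/4 = 0.0519 m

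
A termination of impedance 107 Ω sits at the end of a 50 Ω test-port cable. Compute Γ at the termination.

Γ = 0.363

Γ = (Z_L − Z_0)/(Z_L + Z_0) = (107 − 50)/(107 + 50) = 57/157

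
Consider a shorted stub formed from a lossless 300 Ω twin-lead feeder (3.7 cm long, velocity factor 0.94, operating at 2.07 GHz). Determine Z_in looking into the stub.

λ = v/f = 0.94·c / 2.07 GHz = 0.136 m
βl = 2π·l/λ = 2π × 0.272 = 97.8°
tan(βl) = -7.32
For a shorted stub, Z_in = jZ_0·tan(βl)

Z_in ≈ −j2200 Ω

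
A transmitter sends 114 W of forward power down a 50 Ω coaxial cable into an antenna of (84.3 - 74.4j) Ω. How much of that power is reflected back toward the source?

|Γ| = |(34.3 − j74.4)/(134.3 − j74.4)| = 0.534
|Γ|² = 0.285
P_refl = |Γ|²·P_inc = 32.5 W, P_del = (1 − |Γ|²)·P_inc = 81.5 W

P_reflected ≈ 32.5 W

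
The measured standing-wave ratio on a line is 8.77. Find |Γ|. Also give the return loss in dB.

|Γ| ≈ 0.795; return loss ≈ 1.99 dB

|Γ| = (S − 1)/(S + 1) = (8.77 − 1)/(8.77 + 1) = 7.77/9.77
RL = −20·log₁₀|Γ| = −20·log₁₀(0.795)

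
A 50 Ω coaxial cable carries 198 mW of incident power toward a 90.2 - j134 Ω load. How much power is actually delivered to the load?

P_delivered ≈ 95 mW

|Γ| = |(40.2 − j134)/(140.2 − j134)| = 0.721
|Γ|² = 0.52
P_refl = |Γ|²·P_inc = 103 mW, P_del = (1 − |Γ|²)·P_inc = 95 mW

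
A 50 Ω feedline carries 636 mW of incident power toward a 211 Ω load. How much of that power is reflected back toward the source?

P_reflected ≈ 242 mW

Γ = (211 − 50)/(211 + 50) = 0.617
|Γ|² = 0.381
P_refl = |Γ|²·P_inc = 242 mW, P_del = (1 − |Γ|²)·P_inc = 394 mW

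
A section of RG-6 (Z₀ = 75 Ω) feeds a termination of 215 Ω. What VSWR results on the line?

VSWR ≈ 2.87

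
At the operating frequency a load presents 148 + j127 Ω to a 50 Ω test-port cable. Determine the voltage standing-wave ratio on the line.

VSWR ≈ 5.29

Γ = (Z_L − Z_0)/(Z_L + Z_0) = (98 + j127)/(198 + j127)
|Γ| = 160/235 = 0.682
VSWR = (1 + |Γ|)/(1 − |Γ|) = 1.68/0.318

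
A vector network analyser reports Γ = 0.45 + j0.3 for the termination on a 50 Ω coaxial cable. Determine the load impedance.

Z_L ≈ 90.1 + j76.4 Ω

Z_L = Z_0·(1 + Γ)/(1 − Γ) = 50·(1.45 + j0.3)/(0.55 − j0.3)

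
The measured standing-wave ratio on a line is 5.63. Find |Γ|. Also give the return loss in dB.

|Γ| ≈ 0.698; return loss ≈ 3.12 dB

|Γ| = (S − 1)/(S + 1) = (5.63 − 1)/(5.63 + 1) = 4.63/6.63
RL = −20·log₁₀|Γ| = −20·log₁₀(0.698)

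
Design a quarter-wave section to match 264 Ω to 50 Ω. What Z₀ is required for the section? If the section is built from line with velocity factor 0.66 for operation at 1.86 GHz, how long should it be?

Z_qwt ≈ 115 Ω; length ≈ 2.66 cm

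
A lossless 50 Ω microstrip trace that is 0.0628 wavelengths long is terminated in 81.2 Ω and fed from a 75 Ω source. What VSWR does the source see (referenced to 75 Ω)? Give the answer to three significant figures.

βl = 2π × 0.0628 = 22.6°
tan(βl) = 0.416
Z_in = Z_0·(Z_L + jZ_0·tanβl)/(Z_0 + jZ_L·tanβl) = 65.4 − j23.4 Ω
Γ_s = (Z_in − Z_s)/(Z_in + Z_s) = (-9.62 − j23.4)/(140 − j23.4), |Γ_s| = 0.178
VSWR = (1 + |Γ_s|)/(1 − |Γ_s|)

VSWR ≈ 1.43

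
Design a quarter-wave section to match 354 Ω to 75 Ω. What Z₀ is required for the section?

Z_qwt ≈ 163 Ω

Z_qwt = √(Z_0·R_L) = √(75 × 354) = √26550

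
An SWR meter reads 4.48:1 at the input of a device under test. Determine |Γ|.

|Γ| ≈ 0.635

|Γ| = (S − 1)/(S + 1) = (4.48 − 1)/(4.48 + 1) = 3.48/5.48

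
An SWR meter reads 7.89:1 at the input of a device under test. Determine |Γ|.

|Γ| = (S − 1)/(S + 1) = (7.89 − 1)/(7.89 + 1) = 6.89/8.89

|Γ| ≈ 0.775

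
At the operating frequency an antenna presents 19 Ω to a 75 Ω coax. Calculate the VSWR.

VSWR ≈ 3.95

For a purely resistive load, VSWR = R_L/Z_0 or Z_0/R_L (whichever > 1) = 75/19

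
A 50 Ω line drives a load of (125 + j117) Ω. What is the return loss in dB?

RL ≈ 3.61 dB

Γ = (75 + j117)/(175 + j117), |Γ| = 0.66
RL = −20·log₁₀|Γ| = −20·log₁₀(0.66)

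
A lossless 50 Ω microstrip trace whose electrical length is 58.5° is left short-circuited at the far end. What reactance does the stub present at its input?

X_in ≈ 81.6 Ω (inductive)

tan(βl) = 1.63
For a short-circuited stub, Z_in = jZ_0·tan(βl)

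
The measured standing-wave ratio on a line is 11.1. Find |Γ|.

|Γ| = (S − 1)/(S + 1) = (11.1 − 1)/(11.1 + 1) = 10.1/12.1

|Γ| ≈ 0.835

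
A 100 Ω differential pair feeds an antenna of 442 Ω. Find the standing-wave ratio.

For a purely resistive load, VSWR = R_L/Z_0 or Z_0/R_L (whichever > 1) = 442/100

VSWR ≈ 4.42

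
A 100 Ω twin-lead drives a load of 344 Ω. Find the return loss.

RL ≈ 5.2 dB

Γ = (344 − 100)/(344 + 100) = 0.55
RL = −20·log₁₀|Γ| = −20·log₁₀(0.55)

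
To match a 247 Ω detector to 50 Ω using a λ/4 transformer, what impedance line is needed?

Z_qwt = √(Z_0·R_L) = √(50 × 247) = √12350

Z_qwt ≈ 111 Ω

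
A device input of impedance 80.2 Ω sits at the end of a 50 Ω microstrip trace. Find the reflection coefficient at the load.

Γ = (Z_L − Z_0)/(Z_L + Z_0) = (80.2 − 50)/(80.2 + 50) = 30.2/130.2

Γ = 0.232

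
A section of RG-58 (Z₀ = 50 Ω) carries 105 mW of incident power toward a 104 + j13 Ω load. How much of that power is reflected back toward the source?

P_reflected ≈ 13.6 mW

|Γ| = |(54 + j13)/(154 + j13)| = 0.359
|Γ|² = 0.129
P_refl = |Γ|²·P_inc = 13.6 mW, P_del = (1 − |Γ|²)·P_inc = 91.4 mW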